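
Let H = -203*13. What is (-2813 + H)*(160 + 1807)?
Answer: -10724084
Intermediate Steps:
H = -2639
(-2813 + H)*(160 + 1807) = (-2813 - 2639)*(160 + 1807) = -5452*1967 = -10724084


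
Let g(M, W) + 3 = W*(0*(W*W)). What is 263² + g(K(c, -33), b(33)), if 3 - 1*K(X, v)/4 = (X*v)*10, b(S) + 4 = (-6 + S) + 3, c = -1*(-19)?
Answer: 69166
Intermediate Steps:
c = 19
b(S) = -7 + S (b(S) = -4 + ((-6 + S) + 3) = -4 + (-3 + S) = -7 + S)
K(X, v) = 12 - 40*X*v (K(X, v) = 12 - 4*X*v*10 = 12 - 40*X*v)
g(M, W) = -3 (g(M, W) = -3 + W*(0*(W*W)) = -3 + W*(0*W²) = -3 + W*0 = -3 + 0 = -3)
263² + g(K(c, -33), b(33)) = 263² - 3 = 69169 - 3 = 69166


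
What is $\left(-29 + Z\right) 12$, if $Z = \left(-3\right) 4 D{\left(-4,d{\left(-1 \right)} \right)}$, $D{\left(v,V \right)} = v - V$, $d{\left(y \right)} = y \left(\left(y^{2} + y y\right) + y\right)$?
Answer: $84$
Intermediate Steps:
$d{\left(y \right)} = y \left(y + 2 y^{2}\right)$ ($d{\left(y \right)} = y \left(\left(y^{2} + y^{2}\right) + y\right) = y \left(2 y^{2} + y\right) = y \left(y + 2 y^{2}\right)$)
$Z = 36$ ($Z = \left(-3\right) 4 \left(-4 - \left(-1\right)^{2} \left(1 + 2 \left(-1\right)\right)\right) = - 12 \left(-4 - 1 \left(1 - 2\right)\right) = - 12 \left(-4 - 1 \left(-1\right)\right) = - 12 \left(-4 - -1\right) = - 12 \left(-4 + 1\right) = \left(-12\right) \left(-3\right) = 36$)
$\left(-29 + Z\right) 12 = \left(-29 + 36\right) 12 = 7 \cdot 12 = 84$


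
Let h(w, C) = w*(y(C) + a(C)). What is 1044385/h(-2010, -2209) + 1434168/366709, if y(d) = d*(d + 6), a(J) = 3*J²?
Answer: 11245520004306127/2875438222088460 ≈ 3.9109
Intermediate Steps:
y(d) = d*(6 + d)
h(w, C) = w*(3*C² + C*(6 + C)) (h(w, C) = w*(C*(6 + C) + 3*C²) = w*(3*C² + C*(6 + C)))
1044385/h(-2010, -2209) + 1434168/366709 = 1044385/((2*(-2209)*(-2010)*(3 + 2*(-2209)))) + 1434168/366709 = 1044385/((2*(-2209)*(-2010)*(3 - 4418))) + 1434168*(1/366709) = 1044385/((2*(-2209)*(-2010)*(-4415))) + 1434168/366709 = 1044385/(-39205994700) + 1434168/366709 = 1044385*(-1/39205994700) + 1434168/366709 = -208877/7841198940 + 1434168/366709 = 11245520004306127/2875438222088460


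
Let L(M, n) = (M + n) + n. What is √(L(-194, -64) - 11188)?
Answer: I*√11510 ≈ 107.28*I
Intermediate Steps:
L(M, n) = M + 2*n
√(L(-194, -64) - 11188) = √((-194 + 2*(-64)) - 11188) = √((-194 - 128) - 11188) = √(-322 - 11188) = √(-11510) = I*√11510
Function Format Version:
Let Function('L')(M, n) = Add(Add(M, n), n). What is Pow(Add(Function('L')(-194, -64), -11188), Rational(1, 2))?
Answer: Mul(I, Pow(11510, Rational(1, 2))) ≈ Mul(107.28, I)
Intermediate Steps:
Function('L')(M, n) = Add(M, Mul(2, n))
Pow(Add(Function('L')(-194, -64), -11188), Rational(1, 2)) = Pow(Add(Add(-194, Mul(2, -64)), -11188), Rational(1, 2)) = Pow(Add(Add(-194, -128), -11188), Rational(1, 2)) = Pow(Add(-322, -11188), Rational(1, 2)) = Pow(-11510, Rational(1, 2)) = Mul(I, Pow(11510, Rational(1, 2)))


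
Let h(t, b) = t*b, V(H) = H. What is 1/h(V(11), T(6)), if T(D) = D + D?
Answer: 1/132 ≈ 0.0075758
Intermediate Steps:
T(D) = 2*D
h(t, b) = b*t
1/h(V(11), T(6)) = 1/((2*6)*11) = 1/(12*11) = 1/132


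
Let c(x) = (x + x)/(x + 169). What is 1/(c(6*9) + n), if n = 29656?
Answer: 223/6613396 ≈ 3.3719e-5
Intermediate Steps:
c(x) = 2*x/(169 + x) (c(x) = (2*x)/(169 + x) = 2*x/(169 + x))
1/(c(6*9) + n) = 1/(2*(6*9)/(169 + 6*9) + 29656) = 1/(2*54/(169 + 54) + 29656) = 1/(2*54/223 + 29656) = 1/(2*54*(1/223) + 29656) = 1/(108/223 + 29656) = 1/(6613396/223) = 223/6613396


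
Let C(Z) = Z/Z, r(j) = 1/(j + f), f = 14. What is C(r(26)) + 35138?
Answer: 35139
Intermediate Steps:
r(j) = 1/(14 + j) (r(j) = 1/(j + 14) = 1/(14 + j))
C(Z) = 1
C(r(26)) + 35138 = 1 + 35138 = 35139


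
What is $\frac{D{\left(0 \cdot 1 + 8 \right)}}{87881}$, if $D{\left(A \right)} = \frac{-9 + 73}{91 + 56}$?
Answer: $\frac{64}{12918507} \approx 4.9541 \cdot 10^{-6}$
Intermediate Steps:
$D{\left(A \right)} = \frac{64}{147}$
$\frac{D{\left(0 \cdot 1 + 8 \right)}}{87881} = \frac{64}{147 \cdot 87881} = \frac{64}{147} \cdot \frac{1}{87881} = \frac{64}{12918507}$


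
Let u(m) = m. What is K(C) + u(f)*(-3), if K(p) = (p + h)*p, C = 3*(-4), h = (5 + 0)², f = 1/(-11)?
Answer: -1713/11 ≈ -155.73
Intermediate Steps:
f = -1/11 ≈ -0.090909
h = 25 (h = 5² = 25)
C = -12
K(p) = p*(25 + p) (K(p) = (p + 25)*p = (25 + p)*p = p*(25 + p))
K(C) + u(f)*(-3) = -12*(25 - 12) - 1/11*(-3) = -12*13 + 3/11 = -156 + 3/11 = -1713/11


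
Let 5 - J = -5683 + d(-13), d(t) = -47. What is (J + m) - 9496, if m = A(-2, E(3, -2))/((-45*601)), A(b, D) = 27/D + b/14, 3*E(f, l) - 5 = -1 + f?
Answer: -142402759/37863 ≈ -3761.0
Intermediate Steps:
E(f, l) = 4/3 + f/3 (E(f, l) = 5/3 + (-1 + f)/3 = 5/3 + (-⅓ + f/3) = 4/3 + f/3)
A(b, D) = 27/D + b/14 (A(b, D) = 27/D + b*(1/14) = 27/D + b/14)
J = 5735 (J = 5 - (-5683 - 47) = 5 - 1*(-5730) = 5 + 5730 = 5735)
m = -16/37863 (m = (27/(4/3 + (⅓)*3) + (1/14)*(-2))/((-45*601)) = (27/(4/3 + 1) - ⅐)/(-27045) = (27/(7/3) - ⅐)*(-1/27045) = (27*(3/7) - ⅐)*(-1/27045) = (81/7 - ⅐)*(-1/27045) = (80/7)*(-1/27045) = -16/37863 ≈ -0.00042258)
(J + m) - 9496 = (5735 - 16/37863) - 9496 = 217144289/37863 - 9496 = -142402759/37863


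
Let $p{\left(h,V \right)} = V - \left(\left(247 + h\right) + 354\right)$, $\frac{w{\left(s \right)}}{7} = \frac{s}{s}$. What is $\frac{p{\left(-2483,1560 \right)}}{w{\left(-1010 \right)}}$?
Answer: $\frac{3442}{7} \approx 491.71$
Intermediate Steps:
$w{\left(s \right)} = 7$ ($w{\left(s \right)} = 7 \frac{s}{s} = 7 \cdot 1 = 7$)
$p{\left(h,V \right)} = -601 + V - h$ ($p{\left(h,V \right)} = V - \left(601 + h\right) = -601 + V - h$)
$\frac{p{\left(-2483,1560 \right)}}{w{\left(-1010 \right)}} = \frac{-601 + 1560 - -2483}{7} = \left(-601 + 1560 + 2483\right) \frac{1}{7} = 3442 \cdot \frac{1}{7} = \frac{3442}{7}$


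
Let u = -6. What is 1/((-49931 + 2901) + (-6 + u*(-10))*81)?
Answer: -1/42656 ≈ -2.3443e-5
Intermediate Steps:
1/((-49931 + 2901) + (-6 + u*(-10))*81) = 1/((-49931 + 2901) + (-6 - 6*(-10))*81) = 1/(-47030 + (-6 + 60)*81) = 1/(-47030 + 54*81) = 1/(-47030 + 4374) = 1/(-42656) = -1/42656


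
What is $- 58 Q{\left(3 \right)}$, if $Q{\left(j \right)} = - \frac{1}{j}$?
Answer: $\frac{58}{3} \approx 19.333$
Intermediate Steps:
$- 58 Q{\left(3 \right)} = - 58 \left(- \frac{1}{3}\right) = - 58 \left(\left(-1\right) \frac{1}{3}\right) = \left(-58\right) \left(- \frac{1}{3}\right) = \frac{58}{3}$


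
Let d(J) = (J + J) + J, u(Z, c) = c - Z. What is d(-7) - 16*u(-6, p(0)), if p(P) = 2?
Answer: -149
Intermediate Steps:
d(J) = 3*J (d(J) = 2*J + J = 3*J)
d(-7) - 16*u(-6, p(0)) = 3*(-7) - 16*(2 - 1*(-6)) = -21 - 16*(2 + 6) = -21 - 16*8 = -21 - 128 = -149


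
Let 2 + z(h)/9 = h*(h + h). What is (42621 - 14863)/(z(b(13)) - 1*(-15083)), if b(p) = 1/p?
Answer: 4691102/2546003 ≈ 1.8425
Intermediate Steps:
z(h) = -18 + 18*h² (z(h) = -18 + 9*(h*(h + h)) = -18 + 9*(h*(2*h)) = -18 + 9*(2*h²) = -18 + 18*h²)
(42621 - 14863)/(z(b(13)) - 1*(-15083)) = (42621 - 14863)/((-18 + 18*(1/13)²) - 1*(-15083)) = 27758/((-18 + 18*(1/13)²) + 15083) = 27758/((-18 + 18*(1/169)) + 15083) = 27758/((-18 + 18/169) + 15083) = 27758/(-3024/169 + 15083) = 27758/(2546003/169) = 27758*(169/2546003) = 4691102/2546003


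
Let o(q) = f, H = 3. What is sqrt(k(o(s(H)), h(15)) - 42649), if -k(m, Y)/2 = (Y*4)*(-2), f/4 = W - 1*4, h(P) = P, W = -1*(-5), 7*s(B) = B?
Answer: I*sqrt(42409) ≈ 205.93*I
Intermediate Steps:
s(B) = B/7
W = 5
f = 4 (f = 4*(5 - 1*4) = 4*(5 - 4) = 4*1 = 4)
o(q) = 4
k(m, Y) = 16*Y (k(m, Y) = -2*Y*4*(-2) = -2*4*Y*(-2) = -(-16)*Y = 16*Y)
sqrt(k(o(s(H)), h(15)) - 42649) = sqrt(16*15 - 42649) = sqrt(240 - 42649) = sqrt(-42409) = I*sqrt(42409)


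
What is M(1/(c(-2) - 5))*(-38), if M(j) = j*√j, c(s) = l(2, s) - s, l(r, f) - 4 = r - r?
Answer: -38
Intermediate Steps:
l(r, f) = 4 (l(r, f) = 4 + (r - r) = 4 + 0 = 4)
c(s) = 4 - s
M(j) = j^(3/2)
M(1/(c(-2) - 5))*(-38) = (1/((4 - 1*(-2)) - 5))^(3/2)*(-38) = (1/((4 + 2) - 5))^(3/2)*(-38) = (1/(6 - 5))^(3/2)*(-38) = (1/1)^(3/2)*(-38) = 1^(3/2)*(-38) = 1*(-38) = -38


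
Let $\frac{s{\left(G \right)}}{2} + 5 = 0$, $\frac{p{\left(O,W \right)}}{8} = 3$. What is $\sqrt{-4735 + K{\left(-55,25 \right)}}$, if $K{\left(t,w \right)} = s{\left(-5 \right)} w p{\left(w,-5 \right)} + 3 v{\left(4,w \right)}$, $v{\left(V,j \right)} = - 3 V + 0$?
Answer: $i \sqrt{10771} \approx 103.78 i$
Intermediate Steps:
$p{\left(O,W \right)} = 24$ ($p{\left(O,W \right)} = 8 \cdot 3 = 24$)
$v{\left(V,j \right)} = - 3 V$
$s{\left(G \right)} = -10$ ($s{\left(G \right)} = -10 + 2 \cdot 0 = -10 + 0 = -10$)
$K{\left(t,w \right)} = -36 - 240 w$ ($K{\left(t,w \right)} = - 10 w 24 + 3 \left(\left(-3\right) 4\right) = - 240 w + 3 \left(-12\right) = - 240 w - 36 = -36 - 240 w$)
$\sqrt{-4735 + K{\left(-55,25 \right)}} = \sqrt{-4735 - 6036} = \sqrt{-10771} = i \sqrt{10771}$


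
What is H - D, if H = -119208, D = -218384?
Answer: 99176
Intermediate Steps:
H - D = -119208 - 1*(-218384) = -119208 + 218384 = 99176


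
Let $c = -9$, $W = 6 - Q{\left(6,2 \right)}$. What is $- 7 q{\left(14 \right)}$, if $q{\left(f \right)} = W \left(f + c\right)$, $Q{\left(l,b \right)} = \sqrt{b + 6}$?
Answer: $-210 + 70 \sqrt{2} \approx -111.01$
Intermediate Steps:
$Q{\left(l,b \right)} = \sqrt{6 + b}$
$W = 6 - 2 \sqrt{2}$ ($W = 6 - \sqrt{6 + 2} = 6 - \sqrt{8} = 6 - 2 \sqrt{2} \approx 3.1716$)
$q{\left(f \right)} = \left(-9 + f\right) \left(6 - 2 \sqrt{2}\right)$ ($q{\left(f \right)} = \left(6 - 2 \sqrt{2}\right) \left(f - 9\right) = \left(6 - 2 \sqrt{2}\right) \left(-9 + f\right) = \left(-9 + f\right) \left(6 - 2 \sqrt{2}\right)$)
$- 7 q{\left(14 \right)} = - 7 \cdot 2 \left(-9 + 14\right) \left(3 - \sqrt{2}\right) = - 7 \cdot 2 \cdot 5 \left(3 - \sqrt{2}\right) = - 7 \left(30 - 10 \sqrt{2}\right) = -210 + 70 \sqrt{2}$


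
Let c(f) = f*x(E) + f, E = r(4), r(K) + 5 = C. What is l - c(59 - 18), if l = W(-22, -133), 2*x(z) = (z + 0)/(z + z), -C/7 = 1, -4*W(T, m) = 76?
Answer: -281/4 ≈ -70.250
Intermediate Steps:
W(T, m) = -19 (W(T, m) = -1/4*76 = -19)
C = -7 (C = -7*1 = -7)
r(K) = -12 (r(K) = -5 - 7 = -12)
E = -12
x(z) = 1/4 (x(z) = ((z + 0)/(z + z))/2 = (z/((2*z)))/2 = (z*(1/(2*z)))/2 = (1/2)*(1/2) = 1/4)
l = -19
c(f) = 5*f/4 (c(f) = f*(1/4) + f = f/4 + f = 5*f/4)
l - c(59 - 18) = -19 - 5*(59 - 18)/4 = -19 - 5*41/4 = -19 - 1*205/4 = -19 - 205/4 = -281/4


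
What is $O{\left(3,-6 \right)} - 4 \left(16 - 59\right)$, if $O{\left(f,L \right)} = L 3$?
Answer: $154$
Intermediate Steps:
$O{\left(f,L \right)} = 3 L$
$O{\left(3,-6 \right)} - 4 \left(16 - 59\right) = 3 \left(-6\right) - 4 \left(16 - 59\right) = -18 - 4 \left(16 - 59\right) = -18 - -172 = -18 + 172 = 154$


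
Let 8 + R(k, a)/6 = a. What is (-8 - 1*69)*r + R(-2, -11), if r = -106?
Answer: 8048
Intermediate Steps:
R(k, a) = -48 + 6*a
(-8 - 1*69)*r + R(-2, -11) = (-8 - 1*69)*(-106) + (-48 + 6*(-11)) = (-8 - 69)*(-106) + (-48 - 66) = -77*(-106) - 114 = 8162 - 114 = 8048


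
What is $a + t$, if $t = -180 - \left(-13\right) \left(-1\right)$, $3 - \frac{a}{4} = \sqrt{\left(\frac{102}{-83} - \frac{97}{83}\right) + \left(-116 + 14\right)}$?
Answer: $-181 - \frac{4 i \sqrt{719195}}{83} \approx -181.0 - 40.87 i$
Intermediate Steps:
$a = 12 - \frac{4 i \sqrt{719195}}{83}$ ($a = 12 - 4 \sqrt{\left(\frac{102}{-83} - \frac{97}{83}\right) + \left(-116 + 14\right)} = 12 - 4 \sqrt{\left(102 \left(- \frac{1}{83}\right) - \frac{97}{83}\right) - 102} = 12 - 4 \sqrt{\left(- \frac{102}{83} - \frac{97}{83}\right) - 102} = 12 - 4 \sqrt{- \frac{199}{83} - 102} = 12 - 4 \sqrt{- \frac{8665}{83}} = 12 - 4 \frac{i \sqrt{719195}}{83} = 12 - \frac{4 i \sqrt{719195}}{83} \approx 12.0 - 40.87 i$)
$t = -193$ ($t = -180 - 13 = -193$)
$a + t = \left(12 - \frac{4 i \sqrt{719195}}{83}\right) - 193 = -181 - \frac{4 i \sqrt{719195}}{83}$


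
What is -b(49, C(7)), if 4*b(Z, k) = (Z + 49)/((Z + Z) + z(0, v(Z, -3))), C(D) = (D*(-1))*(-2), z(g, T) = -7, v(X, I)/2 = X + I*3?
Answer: -7/26 ≈ -0.26923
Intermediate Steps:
v(X, I) = 2*X + 6*I (v(X, I) = 2*(X + I*3) = 2*(X + 3*I) = 2*X + 6*I)
C(D) = 2*D (C(D) = -D*(-2) = 2*D)
b(Z, k) = (49 + Z)/(4*(-7 + 2*Z)) (b(Z, k) = ((Z + 49)/((Z + Z) - 7))/4 = ((49 + Z)/(2*Z - 7))/4 = ((49 + Z)/(-7 + 2*Z))/4 = (49 + Z)/(4*(-7 + 2*Z)))
-b(49, C(7)) = -(49 + 49)/(4*(-7 + 2*49)) = -98/(4*(-7 + 98)) = -98/(4*91) = -1*7/26 = -7/26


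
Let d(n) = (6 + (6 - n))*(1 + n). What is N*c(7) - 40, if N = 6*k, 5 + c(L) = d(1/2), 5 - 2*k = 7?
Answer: -227/2 ≈ -113.50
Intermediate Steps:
k = -1 (k = 5/2 - ½*7 = 5/2 - 7/2 = -1)
d(n) = (1 + n)*(12 - n) (d(n) = (12 - n)*(1 + n) = (1 + n)*(12 - n))
c(L) = 49/4 (c(L) = -5 + (12 - (1/2)² + 11/2) = -5 + (12 - (½)² + 11*(½)) = -5 + (12 - 1*¼ + 11/2) = -5 + (12 - ¼ + 11/2) = -5 + 69/4 = 49/4)
N = -6 (N = 6*(-1) = -6)
N*c(7) - 40 = -6*49/4 - 40 = -147/2 - 40 = -227/2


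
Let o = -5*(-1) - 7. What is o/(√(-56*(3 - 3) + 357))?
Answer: -2*√357/357 ≈ -0.10585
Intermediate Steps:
o = -2 (o = 5 - 7 = -2)
o/(√(-56*(3 - 3) + 357)) = -2/√(-56*(3 - 3) + 357) = -2/√(-56*0 + 357) = -2/√(0 + 357) = -2*√357/357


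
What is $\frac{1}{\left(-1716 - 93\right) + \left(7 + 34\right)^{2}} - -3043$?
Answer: $\frac{389503}{128} \approx 3043.0$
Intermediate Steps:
$\frac{1}{\left(-1716 - 93\right) + \left(7 + 34\right)^{2}} - -3043 = \frac{1}{\left(-1716 - 93\right) + 41^{2}} + 3043 = \frac{1}{-1809 + 1681} + 3043 = \frac{1}{-128} + 3043 = - \frac{1}{128} + 3043 = \frac{389503}{128}$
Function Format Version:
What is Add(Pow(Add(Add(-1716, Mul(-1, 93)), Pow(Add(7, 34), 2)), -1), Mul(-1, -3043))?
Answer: Rational(389503, 128) ≈ 3043.0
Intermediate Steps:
Add(Pow(Add(Add(-1716, Mul(-1, 93)), Pow(Add(7, 34), 2)), -1), Mul(-1, -3043)) = Add(Pow(Add(Add(-1716, -93), Pow(41, 2)), -1), 3043) = Add(Pow(Add(-1809, 1681), -1), 3043) = Add(Pow(-128, -1), 3043) = Add(Rational(-1, 128), 3043) = Rational(389503, 128)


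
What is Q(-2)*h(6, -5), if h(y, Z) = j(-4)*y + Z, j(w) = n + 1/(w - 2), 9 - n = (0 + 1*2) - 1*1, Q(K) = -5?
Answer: -210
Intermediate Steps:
n = 8 (n = 9 - ((0 + 1*2) - 1*1) = 9 - ((0 + 2) - 1) = 9 - (2 - 1) = 9 - 1*1 = 9 - 1 = 8)
j(w) = 8 + 1/(-2 + w) (j(w) = 8 + 1/(w - 2) = 8 + 1/(-2 + w))
h(y, Z) = Z + 47*y/6 (h(y, Z) = ((-15 + 8*(-4))/(-2 - 4))*y + Z = ((-15 - 32)/(-6))*y + Z = (-⅙*(-47))*y + Z = 47*y/6 + Z = Z + 47*y/6)
Q(-2)*h(6, -5) = -5*(-5 + (47/6)*6) = -5*(-5 + 47) = -5*42 = -210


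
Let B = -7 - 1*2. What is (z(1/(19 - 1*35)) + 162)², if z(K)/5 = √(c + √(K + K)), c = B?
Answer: (324 + 5*√(-36 + I*√2))²/4 ≈ 26114.0 + 4869.8*I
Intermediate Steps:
B = -9 (B = -7 - 2 = -9)
c = -9
z(K) = 5*√(-9 + √2*√K) (z(K) = 5*√(-9 + √(K + K)) = 5*√(-9 + √(2*K)) = 5*√(-9 + √2*√K))
(z(1/(19 - 1*35)) + 162)² = (5*√(-9 + √2*√(1/(19 - 1*35))) + 162)² = (5*√(-9 + √2*√(1/(19 - 35))) + 162)² = (5*√(-9 + √2*√(1/(-16))) + 162)² = (5*√(-9 + √2*√(-1/16)) + 162)² = (5*√(-9 + √2*(I/4)) + 162)² = (5*√(-9 + I*√2/4) + 162)² = (162 + 5*√(-9 + I*√2/4))²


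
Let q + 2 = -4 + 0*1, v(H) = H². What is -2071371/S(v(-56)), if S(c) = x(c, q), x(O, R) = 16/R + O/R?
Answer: 6214113/1576 ≈ 3943.0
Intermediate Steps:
q = -6 (q = -2 + (-4 + 0*1) = -2 + (-4 + 0) = -2 - 4 = -6)
S(c) = -8/3 - c/6 (S(c) = (16 + c)/(-6) = -(16 + c)/6 = -8/3 - c/6)
-2071371/S(v(-56)) = -2071371/(-8/3 - ⅙*(-56)²) = -2071371/(-8/3 - ⅙*3136) = -2071371/(-8/3 - 1568/3) = -2071371/(-1576/3) = -2071371*(-3/1576) = 6214113/1576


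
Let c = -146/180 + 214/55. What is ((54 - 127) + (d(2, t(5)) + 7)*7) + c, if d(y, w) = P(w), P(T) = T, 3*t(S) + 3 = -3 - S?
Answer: -46121/990 ≈ -46.587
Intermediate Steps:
t(S) = -2 - S/3 (t(S) = -1 + (-3 - S)/3 = -1 + (-1 - S/3) = -2 - S/3)
d(y, w) = w
c = 3049/990 (c = -146*1/180 + 214*(1/55) = -73/90 + 214/55 = 3049/990 ≈ 3.0798)
((54 - 127) + (d(2, t(5)) + 7)*7) + c = ((54 - 127) + ((-2 - 1/3*5) + 7)*7) + 3049/990 = (-73 + ((-2 - 5/3) + 7)*7) + 3049/990 = (-73 + (-11/3 + 7)*7) + 3049/990 = (-73 + (10/3)*7) + 3049/990 = (-73 + 70/3) + 3049/990 = -149/3 + 3049/990 = -46121/990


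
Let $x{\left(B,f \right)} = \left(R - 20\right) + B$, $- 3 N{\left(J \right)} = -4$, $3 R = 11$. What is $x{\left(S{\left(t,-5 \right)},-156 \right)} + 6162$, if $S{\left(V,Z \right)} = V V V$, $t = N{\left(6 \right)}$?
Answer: $\frac{165997}{27} \approx 6148.0$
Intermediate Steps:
$R = \frac{11}{3}$ ($R = \frac{1}{3} \cdot 11 = \frac{11}{3} \approx 3.6667$)
$N{\left(J \right)} = \frac{4}{3}$ ($N{\left(J \right)} = \left(- \frac{1}{3}\right) \left(-4\right) = \frac{4}{3}$)
$t = \frac{4}{3} \approx 1.3333$
$S{\left(V,Z \right)} = V^{3}$ ($S{\left(V,Z \right)} = V^{2} V = V^{3}$)
$x{\left(B,f \right)} = - \frac{49}{3} + B$ ($x{\left(B,f \right)} = \left(\frac{11}{3} - 20\right) + B = - \frac{49}{3} + B$)
$x{\left(S{\left(t,-5 \right)},-156 \right)} + 6162 = \left(- \frac{49}{3} + \left(\frac{4}{3}\right)^{3}\right) + 6162 = \left(- \frac{49}{3} + \frac{64}{27}\right) + 6162 = - \frac{377}{27} + 6162 = \frac{165997}{27}$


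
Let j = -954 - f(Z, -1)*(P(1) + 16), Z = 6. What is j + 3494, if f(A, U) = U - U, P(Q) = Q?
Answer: 2540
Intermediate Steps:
f(A, U) = 0
j = -954 (j = -954 - 0*(1 + 16) = -954 - 0*17 = -954 - 1*0 = -954 + 0 = -954)
j + 3494 = -954 + 3494 = 2540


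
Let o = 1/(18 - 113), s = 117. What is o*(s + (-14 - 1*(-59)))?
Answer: -162/95 ≈ -1.7053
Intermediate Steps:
o = -1/95 (o = 1/(-95) = -1/95 ≈ -0.010526)
o*(s + (-14 - 1*(-59))) = -(117 + (-14 - 1*(-59)))/95 = -(117 + (-14 + 59))/95 = -(117 + 45)/95 = -1/95*162 = -162/95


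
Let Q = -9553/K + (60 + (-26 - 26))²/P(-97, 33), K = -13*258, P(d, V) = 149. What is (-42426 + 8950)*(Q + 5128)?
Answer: -42921848285258/249873 ≈ -1.7177e+8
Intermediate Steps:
K = -3354
Q = 1638053/499746 (Q = -9553/(-3354) + (60 + (-26 - 26))²/149 = -9553*(-1/3354) + (60 - 52)²*(1/149) = 9553/3354 + 8²*(1/149) = 9553/3354 + 64*(1/149) = 9553/3354 + 64/149 = 1638053/499746 ≈ 3.2778)
(-42426 + 8950)*(Q + 5128) = (-42426 + 8950)*(1638053/499746 + 5128) = -33476*2564335541/499746 = -42921848285258/249873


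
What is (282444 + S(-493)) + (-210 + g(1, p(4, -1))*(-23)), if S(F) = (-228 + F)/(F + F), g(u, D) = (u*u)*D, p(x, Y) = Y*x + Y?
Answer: 278396835/986 ≈ 2.8235e+5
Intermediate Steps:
p(x, Y) = Y + Y*x
g(u, D) = D*u**2 (g(u, D) = u**2*D = D*u**2)
S(F) = (-228 + F)/(2*F) (S(F) = (-228 + F)/((2*F)) = (-228 + F)*(1/(2*F)) = (-228 + F)/(2*F))
(282444 + S(-493)) + (-210 + g(1, p(4, -1))*(-23)) = (282444 + (1/2)*(-228 - 493)/(-493)) + (-210 + (-(1 + 4)*1**2)*(-23)) = (282444 + (1/2)*(-1/493)*(-721)) + (-210 + (-1*5*1)*(-23)) = (282444 + 721/986) + (-210 - 5*1*(-23)) = 278490505/986 + (-210 - 5*(-23)) = 278490505/986 + (-210 + 115) = 278490505/986 - 95 = 278396835/986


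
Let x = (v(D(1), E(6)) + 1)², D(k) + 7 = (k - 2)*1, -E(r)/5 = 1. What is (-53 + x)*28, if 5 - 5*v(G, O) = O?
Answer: -1232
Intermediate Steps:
E(r) = -5 (E(r) = -5*1 = -5)
D(k) = -9 + k (D(k) = -7 + (k - 2)*1 = -7 + (-2 + k)*1 = -7 + (-2 + k) = -9 + k)
v(G, O) = 1 - O/5
x = 9 (x = ((1 - ⅕*(-5)) + 1)² = ((1 + 1) + 1)² = (2 + 1)² = 3² = 9)
(-53 + x)*28 = (-53 + 9)*28 = -44*28 = -1232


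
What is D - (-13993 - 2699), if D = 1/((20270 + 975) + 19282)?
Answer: 676476685/40527 ≈ 16692.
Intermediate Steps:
D = 1/40527 (D = 1/(21245 + 19282) = 1/40527 ≈ 2.4675e-5)
D - (-13993 - 2699) = 1/40527 - (-13993 - 2699) = 1/40527 - 1*(-16692) = 1/40527 + 16692 = 676476685/40527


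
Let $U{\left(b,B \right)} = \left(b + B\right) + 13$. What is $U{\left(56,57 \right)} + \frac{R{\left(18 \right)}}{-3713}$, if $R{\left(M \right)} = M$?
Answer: $\frac{467820}{3713} \approx 126.0$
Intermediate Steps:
$U{\left(b,B \right)} = 13 + B + b$ ($U{\left(b,B \right)} = \left(B + b\right) + 13 = 13 + B + b$)
$U{\left(56,57 \right)} + \frac{R{\left(18 \right)}}{-3713} = \left(13 + 57 + 56\right) + \frac{18}{-3713} = 126 + 18 \left(- \frac{1}{3713}\right) = 126 - \frac{18}{3713} = \frac{467820}{3713}$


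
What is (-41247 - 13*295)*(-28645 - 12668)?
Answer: 1862472666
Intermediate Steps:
(-41247 - 13*295)*(-28645 - 12668) = (-41247 - 3835)*(-41313) = -45082*(-41313) = 1862472666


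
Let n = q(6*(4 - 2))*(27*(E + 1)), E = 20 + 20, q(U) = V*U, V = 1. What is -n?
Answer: -13284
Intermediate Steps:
q(U) = U (q(U) = 1*U = U)
E = 40
n = 13284 (n = (6*(4 - 2))*(27*(40 + 1)) = (6*2)*(27*41) = 12*1107 = 13284)
-n = -1*13284 = -13284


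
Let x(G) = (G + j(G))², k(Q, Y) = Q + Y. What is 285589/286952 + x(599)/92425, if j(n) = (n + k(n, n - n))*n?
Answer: 148013505514183077/26521538600 ≈ 5.5809e+6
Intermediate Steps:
j(n) = 2*n² (j(n) = (n + (n + (n - n)))*n = (n + (n + 0))*n = (n + n)*n = (2*n)*n = 2*n²)
x(G) = (G + 2*G²)²
285589/286952 + x(599)/92425 = 285589/286952 + (599²*(1 + 2*599)²)/92425 = 285589*(1/286952) + (358801*(1 + 1198)²)*(1/92425) = 285589/286952 + (358801*1199²)*(1/92425) = 285589/286952 + (358801*1437601)*(1/92425) = 285589/286952 + 515812676401*(1/92425) = 285589/286952 + 515812676401/92425 = 148013505514183077/26521538600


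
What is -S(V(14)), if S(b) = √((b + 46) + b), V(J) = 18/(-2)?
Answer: -2*√7 ≈ -5.2915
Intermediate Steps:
V(J) = -9 (V(J) = 18*(-½) = -9)
S(b) = √(46 + 2*b) (S(b) = √((46 + b) + b) = √(46 + 2*b))
-S(V(14)) = -√(46 + 2*(-9)) = -√(46 - 18) = -√28 = -2*√7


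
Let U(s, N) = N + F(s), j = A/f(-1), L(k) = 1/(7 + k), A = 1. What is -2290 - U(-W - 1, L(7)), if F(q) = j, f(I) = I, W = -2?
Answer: -32047/14 ≈ -2289.1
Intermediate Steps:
j = -1 (j = 1/(-1) = 1*(-1) = -1)
F(q) = -1
U(s, N) = -1 + N (U(s, N) = N - 1 = -1 + N)
-2290 - U(-W - 1, L(7)) = -2290 - (-1 + 1/(7 + 7)) = -2290 - (-1 + 1/14) = -2290 - 1*(-13/14) = -2290 + 13/14 = -32047/14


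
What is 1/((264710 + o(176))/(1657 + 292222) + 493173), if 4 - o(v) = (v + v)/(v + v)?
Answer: 293879/144933452780 ≈ 2.0277e-6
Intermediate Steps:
o(v) = 3 (o(v) = 4 - (v + v)/(v + v) = 4 - 2*v/(2*v) = 4 - 2*v*1/(2*v) = 4 - 1*1 = 4 - 1 = 3)
1/((264710 + o(176))/(1657 + 292222) + 493173) = 1/((264710 + 3)/(1657 + 292222) + 493173) = 1/(264713/293879 + 493173) = 1/(144933452780/293879) = 293879/144933452780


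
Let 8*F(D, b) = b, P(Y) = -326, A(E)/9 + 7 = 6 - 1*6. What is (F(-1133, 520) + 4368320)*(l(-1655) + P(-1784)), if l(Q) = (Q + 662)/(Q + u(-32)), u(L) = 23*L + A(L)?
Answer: -1163462555745/818 ≈ -1.4223e+9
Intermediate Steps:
A(E) = -63 (A(E) = -63 + 9*(6 - 1*6) = -63 + 9*(6 - 6) = -63 + 9*0 = -63 + 0 = -63)
F(D, b) = b/8
u(L) = -63 + 23*L (u(L) = 23*L - 63 = -63 + 23*L)
l(Q) = (662 + Q)/(-799 + Q) (l(Q) = (Q + 662)/(Q + (-63 + 23*(-32))) = (662 + Q)/(Q + (-63 - 736)) = (662 + Q)/(Q - 799) = (662 + Q)/(-799 + Q))
(F(-1133, 520) + 4368320)*(l(-1655) + P(-1784)) = ((⅛)*520 + 4368320)*((662 - 1655)/(-799 - 1655) - 326) = (65 + 4368320)*(-993/(-2454) - 326) = 4368385*(-1/2454*(-993) - 326) = 4368385*(331/818 - 326) = 4368385*(-266337/818) = -1163462555745/818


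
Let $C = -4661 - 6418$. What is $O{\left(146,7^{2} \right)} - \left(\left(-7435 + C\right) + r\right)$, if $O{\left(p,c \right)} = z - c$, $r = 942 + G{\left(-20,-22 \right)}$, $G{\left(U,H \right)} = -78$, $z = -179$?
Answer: $17422$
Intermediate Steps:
$r = 864$ ($r = 942 - 78 = 864$)
$C = -11079$
$O{\left(p,c \right)} = -179 - c$
$O{\left(146,7^{2} \right)} - \left(\left(-7435 + C\right) + r\right) = \left(-179 - 7^{2}\right) - \left(\left(-7435 - 11079\right) + 864\right) = \left(-179 - 49\right) - \left(-18514 + 864\right) = \left(-179 - 49\right) - -17650 = -228 + 17650 = 17422$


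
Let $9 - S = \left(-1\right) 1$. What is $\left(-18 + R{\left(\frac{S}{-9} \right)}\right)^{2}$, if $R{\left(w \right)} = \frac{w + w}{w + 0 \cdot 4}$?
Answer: $256$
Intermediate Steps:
$S = 10$ ($S = 9 - \left(-1\right) 1 = 9 - -1 = 9 + 1 = 10$)
$R{\left(w \right)} = 2$ ($R{\left(w \right)} = \frac{2 w}{w + 0} = \frac{2 w}{w} = 2$)
$\left(-18 + R{\left(\frac{S}{-9} \right)}\right)^{2} = \left(-18 + 2\right)^{2} = \left(-16\right)^{2} = 256$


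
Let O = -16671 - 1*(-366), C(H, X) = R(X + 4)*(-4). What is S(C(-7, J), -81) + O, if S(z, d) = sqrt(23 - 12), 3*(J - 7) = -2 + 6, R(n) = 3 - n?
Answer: -16305 + sqrt(11) ≈ -16302.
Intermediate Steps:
J = 25/3 (J = 7 + (-2 + 6)/3 = 7 + (1/3)*4 = 7 + 4/3 = 25/3 ≈ 8.3333)
C(H, X) = 4 + 4*X (C(H, X) = (3 - (X + 4))*(-4) = (3 - (4 + X))*(-4) = (3 + (-4 - X))*(-4) = (-1 - X)*(-4) = 4 + 4*X)
S(z, d) = sqrt(11)
O = -16305 (O = -16671 + 366 = -16305)
S(C(-7, J), -81) + O = sqrt(11) - 16305 = -16305 + sqrt(11)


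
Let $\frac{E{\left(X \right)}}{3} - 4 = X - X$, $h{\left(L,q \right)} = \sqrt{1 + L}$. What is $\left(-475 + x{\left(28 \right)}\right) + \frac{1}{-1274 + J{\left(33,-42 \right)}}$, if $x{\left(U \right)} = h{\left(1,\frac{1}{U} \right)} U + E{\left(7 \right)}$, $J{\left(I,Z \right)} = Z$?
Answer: $- \frac{609309}{1316} + 28 \sqrt{2} \approx -423.4$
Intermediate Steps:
$E{\left(X \right)} = 12$ ($E{\left(X \right)} = 12 + 3 \left(X - X\right) = 12 + 3 \cdot 0 = 12 + 0 = 12$)
$x{\left(U \right)} = 12 + U \sqrt{2}$ ($x{\left(U \right)} = \sqrt{1 + 1} U + 12 = \sqrt{2} U + 12 = U \sqrt{2} + 12 = 12 + U \sqrt{2}$)
$\left(-475 + x{\left(28 \right)}\right) + \frac{1}{-1274 + J{\left(33,-42 \right)}} = \left(-475 + \left(12 + 28 \sqrt{2}\right)\right) + \frac{1}{-1274 - 42} = \left(-463 + 28 \sqrt{2}\right) + \frac{1}{-1316} = \left(-463 + 28 \sqrt{2}\right) - \frac{1}{1316} = - \frac{609309}{1316} + 28 \sqrt{2}$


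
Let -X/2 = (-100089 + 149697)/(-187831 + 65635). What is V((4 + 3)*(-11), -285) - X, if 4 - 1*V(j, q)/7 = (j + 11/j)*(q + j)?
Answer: -1990295984/10183 ≈ -1.9545e+5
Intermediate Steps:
X = 8268/10183 (X = -2*(-100089 + 149697)/(-187831 + 65635) = -99216/(-122196) = -99216*(-1)/122196 = -2*(-4134/10183) = 8268/10183 ≈ 0.81194)
V(j, q) = 28 - 7*(j + q)*(j + 11/j) (V(j, q) = 28 - 7*(j + 11/j)*(q + j) = 28 - 7*(j + 11/j)*(j + q) = 28 - 7*(j + q)*(j + 11/j))
V((4 + 3)*(-11), -285) - X = 7*(-11*(-285) - (4 + 3)*(-11)*(7 + ((4 + 3)*(-11))² + ((4 + 3)*(-11))*(-285)))/(((4 + 3)*(-11))) - 1*8268/10183 = 7*(3135 - 7*(-11)*(7 + (7*(-11))² + (7*(-11))*(-285)))/((7*(-11))) - 8268/10183 = 7*(3135 - 1*(-77)*(7 + (-77)² - 77*(-285)))/(-77) - 8268/10183 = 7*(-1/77)*(3135 - 1*(-77)*(7 + 5929 + 21945)) - 8268/10183 = 7*(-1/77)*(3135 - 1*(-77)*27881) - 8268/10183 = 7*(-1/77)*(3135 + 2146837) - 8268/10183 = 7*(-1/77)*2149972 - 8268/10183 = -195452 - 8268/10183 = -1990295984/10183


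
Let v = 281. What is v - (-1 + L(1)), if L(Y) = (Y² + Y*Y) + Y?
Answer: 279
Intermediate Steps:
L(Y) = Y + 2*Y² (L(Y) = (Y² + Y²) + Y = 2*Y² + Y = Y + 2*Y²)
v - (-1 + L(1)) = 281 - (-1 + 1*(1 + 2*1)) = 281 - (-1 + 1*(1 + 2)) = 281 - (-1 + 1*3) = 281 - (-1 + 3) = 281 - 2 = 279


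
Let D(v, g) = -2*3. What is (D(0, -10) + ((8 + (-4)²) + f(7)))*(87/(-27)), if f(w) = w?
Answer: -725/9 ≈ -80.556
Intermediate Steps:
D(v, g) = -6
(D(0, -10) + ((8 + (-4)²) + f(7)))*(87/(-27)) = (-6 + ((8 + (-4)²) + 7))*(87/(-27)) = (-6 + ((8 + 16) + 7))*(87*(-1/27)) = (-6 + (24 + 7))*(-29/9) = (-6 + 31)*(-29/9) = 25*(-29/9) = -725/9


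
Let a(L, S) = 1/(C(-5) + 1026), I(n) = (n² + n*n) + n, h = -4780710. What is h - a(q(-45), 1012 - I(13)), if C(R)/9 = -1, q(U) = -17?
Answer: -4861982071/1017 ≈ -4.7807e+6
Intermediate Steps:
C(R) = -9 (C(R) = 9*(-1) = -9)
I(n) = n + 2*n² (I(n) = (n² + n²) + n = 2*n² + n = n + 2*n²)
a(L, S) = 1/1017 (a(L, S) = 1/(-9 + 1026) = 1/1017)
h - a(q(-45), 1012 - I(13)) = -4780710 - 1*1/1017 = -4780710 - 1/1017 = -4861982071/1017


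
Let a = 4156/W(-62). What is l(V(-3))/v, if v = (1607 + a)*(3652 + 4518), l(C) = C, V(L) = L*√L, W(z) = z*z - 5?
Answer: -11517*I*√3/50436914930 ≈ -3.955e-7*I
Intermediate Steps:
W(z) = -5 + z² (W(z) = z² - 5 = -5 + z²)
V(L) = L^(3/2)
a = 4156/3839 (a = 4156/(-5 + (-62)²) = 4156/(-5 + 3844) = 4156/3839 ≈ 1.0826)
v = 50436914930/3839 (v = (1607 + 4156/3839)*(3652 + 4518) = (6173429/3839)*8170 = 50436914930/3839 ≈ 1.3138e+7)
l(V(-3))/v = (-3)^(3/2)/(50436914930/3839) = -3*I*√3*(3839/50436914930) = -11517*I*√3/50436914930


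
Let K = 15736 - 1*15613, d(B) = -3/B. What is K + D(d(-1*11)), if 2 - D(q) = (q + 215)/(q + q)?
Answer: -809/3 ≈ -269.67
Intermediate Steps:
D(q) = 2 - (215 + q)/(2*q) (D(q) = 2 - (q + 215)/(q + q) = 2 - (215 + q)/(2*q))
K = 123 (K = 15736 - 15613 = 123)
K + D(d(-1*11)) = 123 + (-215 + 3*(-3/((-1*11))))/(2*((-3/((-1*11))))) = 123 + (-215 + 3*(-3/(-11)))/(2*((-3/(-11)))) = 123 + (-215 + 3*(-3*(-1/11)))/(2*((-3*(-1/11)))) = 123 + (-215 + 3*(3/11))/(2*(3/11)) = 123 + (½)*(11/3)*(-215 + 9/11) = 123 + (½)*(11/3)*(-2356/11) = 123 - 1178/3 = -809/3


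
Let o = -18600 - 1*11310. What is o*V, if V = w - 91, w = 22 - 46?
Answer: 3439650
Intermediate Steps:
w = -24
o = -29910 (o = -18600 - 11310 = -29910)
V = -115 (V = -24 - 91 = -115)
o*V = -29910*(-115) = 3439650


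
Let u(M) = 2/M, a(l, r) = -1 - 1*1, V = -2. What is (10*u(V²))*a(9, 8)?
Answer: -10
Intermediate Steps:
a(l, r) = -2 (a(l, r) = -1 - 1 = -2)
(10*u(V²))*a(9, 8) = (10*(2/((-2)²)))*(-2) = (10*(2/4))*(-2) = (10*(2*(¼)))*(-2) = (10*(½))*(-2) = 5*(-2) = -10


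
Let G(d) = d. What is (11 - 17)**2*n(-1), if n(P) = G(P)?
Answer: -36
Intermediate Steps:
n(P) = P
(11 - 17)**2*n(-1) = (11 - 17)**2*(-1) = (-6)**2*(-1) = 36*(-1) = -36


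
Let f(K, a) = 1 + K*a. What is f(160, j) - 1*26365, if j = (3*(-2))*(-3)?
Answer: -23484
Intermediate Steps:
j = 18 (j = -6*(-3) = 18)
f(160, j) - 1*26365 = (1 + 160*18) - 1*26365 = (1 + 2880) - 26365 = 2881 - 26365 = -23484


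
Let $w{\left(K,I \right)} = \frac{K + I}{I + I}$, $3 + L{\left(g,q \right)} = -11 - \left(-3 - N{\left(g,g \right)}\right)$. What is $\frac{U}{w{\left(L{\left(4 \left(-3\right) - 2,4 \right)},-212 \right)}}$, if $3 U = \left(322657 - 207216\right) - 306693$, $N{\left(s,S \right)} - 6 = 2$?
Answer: $- \frac{81090848}{645} \approx -1.2572 \cdot 10^{5}$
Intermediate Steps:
$N{\left(s,S \right)} = 8$ ($N{\left(s,S \right)} = 6 + 2 = 8$)
$U = - \frac{191252}{3}$ ($U = \frac{\left(322657 - 207216\right) - 306693}{3} = \frac{115441 - 306693}{3} = \frac{1}{3} \left(-191252\right) = - \frac{191252}{3} \approx -63751.0$)
$L{\left(g,q \right)} = -3$ ($L{\left(g,q \right)} = -3 - \left(8 - 8\right) = -3 - 0 = -3 + \left(-11 + 11\right) = -3 + 0 = -3$)
$w{\left(K,I \right)} = \frac{I + K}{2 I}$
$\frac{U}{w{\left(L{\left(4 \left(-3\right) - 2,4 \right)},-212 \right)}} = - \frac{191252}{3 \frac{-212 - 3}{2 \left(-212\right)}} = - \frac{191252}{3 \cdot \frac{1}{2} \left(- \frac{1}{212}\right) \left(-215\right)} = - \frac{191252}{3 \cdot \frac{215}{424}} = \left(- \frac{191252}{3}\right) \frac{424}{215} = - \frac{81090848}{645}$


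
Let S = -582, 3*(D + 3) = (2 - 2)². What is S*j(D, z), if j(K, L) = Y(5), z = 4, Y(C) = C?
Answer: -2910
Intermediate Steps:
D = -3 (D = -3 + (2 - 2)²/3 = -3 + (⅓)*0² = -3 + (⅓)*0 = -3 + 0 = -3)
j(K, L) = 5
S*j(D, z) = -582*5 = -2910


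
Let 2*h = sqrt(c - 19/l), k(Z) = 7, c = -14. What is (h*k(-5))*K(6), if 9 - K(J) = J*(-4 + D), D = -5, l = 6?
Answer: 147*I*sqrt(618)/4 ≈ 913.59*I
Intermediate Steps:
K(J) = 9 + 9*J (K(J) = 9 - J*(-4 - 5) = 9 - J*(-9) = 9 - (-9)*J = 9 + 9*J)
h = I*sqrt(618)/12 (h = sqrt(-14 - 19/6)/2 = sqrt(-103/6)/2 = (I*sqrt(618)/6)/2 = I*sqrt(618)/12 ≈ 2.0716*I)
(h*k(-5))*K(6) = ((I*sqrt(618)/12)*7)*(9 + 9*6) = (7*I*sqrt(618)/12)*(9 + 54) = (7*I*sqrt(618)/12)*63 = 147*I*sqrt(618)/4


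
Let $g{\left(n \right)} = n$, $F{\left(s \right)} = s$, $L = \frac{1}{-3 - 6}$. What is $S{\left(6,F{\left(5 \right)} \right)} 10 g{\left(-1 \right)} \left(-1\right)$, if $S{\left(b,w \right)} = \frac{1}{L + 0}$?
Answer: $-90$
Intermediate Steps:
$L = - \frac{1}{9}$ ($L = \frac{1}{-9} = - \frac{1}{9} \approx -0.11111$)
$S{\left(b,w \right)} = -9$ ($S{\left(b,w \right)} = \frac{1}{- \frac{1}{9} + 0} = \frac{1}{- \frac{1}{9}} = -9$)
$S{\left(6,F{\left(5 \right)} \right)} 10 g{\left(-1 \right)} \left(-1\right) = \left(-9\right) 10 \left(\left(-1\right) \left(-1\right)\right) = \left(-90\right) 1 = -90$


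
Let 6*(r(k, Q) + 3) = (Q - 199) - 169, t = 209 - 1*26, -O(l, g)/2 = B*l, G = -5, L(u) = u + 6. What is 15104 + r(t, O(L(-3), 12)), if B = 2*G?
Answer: 45149/3 ≈ 15050.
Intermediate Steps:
L(u) = 6 + u
B = -10 (B = 2*(-5) = -10)
O(l, g) = 20*l (O(l, g) = -(-20)*l = 20*l)
t = 183 (t = 209 - 26 = 183)
r(k, Q) = -193/3 + Q/6 (r(k, Q) = -3 + ((Q - 199) - 169)/6 = -3 + ((-199 + Q) - 169)/6 = -3 + (-368 + Q)/6 = -3 + (-184/3 + Q/6) = -193/3 + Q/6)
15104 + r(t, O(L(-3), 12)) = 15104 + (-193/3 + (20*(6 - 3))/6) = 15104 + (-193/3 + (20*3)/6) = 15104 + (-193/3 + (⅙)*60) = 15104 + (-193/3 + 10) = 15104 - 163/3 = 45149/3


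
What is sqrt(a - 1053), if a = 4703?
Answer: 5*sqrt(146) ≈ 60.415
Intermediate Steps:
sqrt(a - 1053) = sqrt(4703 - 1053) = sqrt(3650) = 5*sqrt(146)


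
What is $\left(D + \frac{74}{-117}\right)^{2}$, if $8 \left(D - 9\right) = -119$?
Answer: $\frac{37100281}{876096} \approx 42.347$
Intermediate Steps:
$D = - \frac{47}{8}$ ($D = 9 + \frac{1}{8} \left(-119\right) = 9 - \frac{119}{8} = - \frac{47}{8} \approx -5.875$)
$\left(D + \frac{74}{-117}\right)^{2} = \left(- \frac{47}{8} + \frac{74}{-117}\right)^{2} = \left(- \frac{47}{8} + 74 \left(- \frac{1}{117}\right)\right)^{2} = \left(- \frac{47}{8} - \frac{74}{117}\right)^{2} = \left(- \frac{6091}{936}\right)^{2} = \frac{37100281}{876096}$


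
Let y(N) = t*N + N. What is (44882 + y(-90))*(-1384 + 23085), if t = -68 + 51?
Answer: 1005233722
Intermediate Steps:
t = -17
y(N) = -16*N (y(N) = -17*N + N = -16*N)
(44882 + y(-90))*(-1384 + 23085) = (44882 - 16*(-90))*(-1384 + 23085) = (44882 + 1440)*21701 = 46322*21701 = 1005233722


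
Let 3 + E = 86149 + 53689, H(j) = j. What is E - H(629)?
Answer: 139206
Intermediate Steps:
E = 139835 (E = -3 + (86149 + 53689) = -3 + 139838 = 139835)
E - H(629) = 139835 - 1*629 = 139835 - 629 = 139206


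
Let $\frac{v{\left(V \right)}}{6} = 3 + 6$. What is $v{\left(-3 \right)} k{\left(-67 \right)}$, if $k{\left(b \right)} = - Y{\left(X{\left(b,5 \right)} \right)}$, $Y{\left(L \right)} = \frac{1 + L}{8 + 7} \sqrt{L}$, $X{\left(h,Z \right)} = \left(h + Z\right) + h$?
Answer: $\frac{2304 i \sqrt{129}}{5} \approx 5233.7 i$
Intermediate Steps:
$X{\left(h,Z \right)} = Z + 2 h$ ($X{\left(h,Z \right)} = \left(Z + h\right) + h = Z + 2 h$)
$v{\left(V \right)} = 54$ ($v{\left(V \right)} = 6 \left(3 + 6\right) = 6 \cdot 9 = 54$)
$Y{\left(L \right)} = \sqrt{L} \left(\frac{1}{15} + \frac{L}{15}\right)$ ($Y{\left(L \right)} = \frac{1 + L}{15} \sqrt{L} = \left(1 + L\right) \frac{1}{15} \sqrt{L} = \left(\frac{1}{15} + \frac{L}{15}\right) \sqrt{L} = \sqrt{L} \left(\frac{1}{15} + \frac{L}{15}\right)$)
$k{\left(b \right)} = - \frac{\sqrt{5 + 2 b} \left(6 + 2 b\right)}{15}$ ($k{\left(b \right)} = - \frac{\sqrt{5 + 2 b} \left(1 + \left(5 + 2 b\right)\right)}{15} = - \frac{\sqrt{5 + 2 b} \left(6 + 2 b\right)}{15}$)
$v{\left(-3 \right)} k{\left(-67 \right)} = 54 \frac{2 \sqrt{5 + 2 \left(-67\right)} \left(-3 - -67\right)}{15} = 54 \frac{2 \sqrt{5 - 134} \left(-3 + 67\right)}{15} = 54 \cdot \frac{2}{15} \sqrt{-129} \cdot 64 = 54 \cdot \frac{2}{15} i \sqrt{129} \cdot 64 = 54 \frac{128 i \sqrt{129}}{15} = \frac{2304 i \sqrt{129}}{5}$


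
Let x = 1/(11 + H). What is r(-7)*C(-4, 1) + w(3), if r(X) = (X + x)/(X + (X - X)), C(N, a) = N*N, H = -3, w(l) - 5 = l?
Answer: 166/7 ≈ 23.714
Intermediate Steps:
w(l) = 5 + l
C(N, a) = N²
x = ⅛ (x = 1/(11 - 3) = 1/8 = ⅛ ≈ 0.12500)
r(X) = (⅛ + X)/X (r(X) = (X + ⅛)/(X + (X - X)) = (⅛ + X)/(X + 0) = (⅛ + X)/X)
r(-7)*C(-4, 1) + w(3) = ((⅛ - 7)/(-7))*(-4)² + (5 + 3) = -⅐*(-55/8)*16 + 8 = (55/56)*16 + 8 = 110/7 + 8 = 166/7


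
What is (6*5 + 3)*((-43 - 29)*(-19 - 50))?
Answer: 163944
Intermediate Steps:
(6*5 + 3)*((-43 - 29)*(-19 - 50)) = (30 + 3)*(-72*(-69)) = 33*4968 = 163944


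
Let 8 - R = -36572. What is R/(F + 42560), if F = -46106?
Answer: -18290/1773 ≈ -10.316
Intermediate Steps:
R = 36580 (R = 8 - 1*(-36572) = 8 + 36572 = 36580)
R/(F + 42560) = 36580/(-46106 + 42560) = 36580/(-3546) = 36580*(-1/3546) = -18290/1773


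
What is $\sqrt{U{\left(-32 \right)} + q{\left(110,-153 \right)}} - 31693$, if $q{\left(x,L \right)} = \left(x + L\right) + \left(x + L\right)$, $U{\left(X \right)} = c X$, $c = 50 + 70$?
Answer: $-31693 + i \sqrt{3926} \approx -31693.0 + 62.658 i$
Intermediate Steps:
$c = 120$
$U{\left(X \right)} = 120 X$
$q{\left(x,L \right)} = 2 L + 2 x$ ($q{\left(x,L \right)} = \left(L + x\right) + \left(L + x\right) = 2 L + 2 x$)
$\sqrt{U{\left(-32 \right)} + q{\left(110,-153 \right)}} - 31693 = \sqrt{120 \left(-32\right) + \left(2 \left(-153\right) + 2 \cdot 110\right)} - 31693 = \sqrt{-3840 + \left(-306 + 220\right)} - 31693 = \sqrt{-3840 - 86} - 31693 = \sqrt{-3926} - 31693 = i \sqrt{3926} - 31693 = -31693 + i \sqrt{3926}$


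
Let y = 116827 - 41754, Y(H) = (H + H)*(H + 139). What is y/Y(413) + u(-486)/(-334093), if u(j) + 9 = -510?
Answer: 25318002877/152330371536 ≈ 0.16620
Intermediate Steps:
u(j) = -519 (u(j) = -9 - 510 = -519)
Y(H) = 2*H*(139 + H) (Y(H) = (2*H)*(139 + H) = 2*H*(139 + H))
y = 75073
y/Y(413) + u(-486)/(-334093) = 75073/((2*413*(139 + 413))) - 519/(-334093) = 75073/((2*413*552)) - 519*(-1/334093) = 75073/455952 + 519/334093 = 25318002877/152330371536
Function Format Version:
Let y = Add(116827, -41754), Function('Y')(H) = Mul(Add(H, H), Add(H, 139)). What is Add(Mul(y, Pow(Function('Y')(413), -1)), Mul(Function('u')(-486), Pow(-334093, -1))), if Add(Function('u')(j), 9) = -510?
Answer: Rational(25318002877, 152330371536) ≈ 0.16620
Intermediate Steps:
Function('u')(j) = -519 (Function('u')(j) = Add(-9, -510) = -519)
Function('Y')(H) = Mul(2, H, Add(139, H)) (Function('Y')(H) = Mul(Mul(2, H), Add(139, H)) = Mul(2, H, Add(139, H)))
y = 75073
Add(Mul(y, Pow(Function('Y')(413), -1)), Mul(Function('u')(-486), Pow(-334093, -1))) = Add(Mul(75073, Pow(Mul(2, 413, Add(139, 413)), -1)), Mul(-519, Pow(-334093, -1))) = Add(Mul(75073, Pow(Mul(2, 413, 552), -1)), Mul(-519, Rational(-1, 334093))) = Add(Mul(75073, Pow(455952, -1)), Rational(519, 334093)) = Add(Mul(75073, Rational(1, 455952)), Rational(519, 334093)) = Add(Rational(75073, 455952), Rational(519, 334093)) = Rational(25318002877, 152330371536)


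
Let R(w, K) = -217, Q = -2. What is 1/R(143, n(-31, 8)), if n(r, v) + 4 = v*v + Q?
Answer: -1/217 ≈ -0.0046083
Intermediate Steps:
n(r, v) = -6 + v**2 (n(r, v) = -4 + (v*v - 2) = -4 + (v**2 - 2) = -4 + (-2 + v**2) = -6 + v**2)
1/R(143, n(-31, 8)) = 1/(-217) = -1/217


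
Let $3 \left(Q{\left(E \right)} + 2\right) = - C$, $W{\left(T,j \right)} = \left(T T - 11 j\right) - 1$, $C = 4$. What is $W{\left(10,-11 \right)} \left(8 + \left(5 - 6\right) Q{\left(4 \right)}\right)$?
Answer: $\frac{7480}{3} \approx 2493.3$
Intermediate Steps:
$W{\left(T,j \right)} = -1 + T^{2} - 11 j$ ($W{\left(T,j \right)} = \left(T^{2} - 11 j\right) - 1 = -1 + T^{2} - 11 j$)
$Q{\left(E \right)} = - \frac{10}{3}$ ($Q{\left(E \right)} = -2 + \frac{\left(-1\right) 4}{3} = -2 + \frac{1}{3} \left(-4\right) = -2 - \frac{4}{3} = - \frac{10}{3}$)
$W{\left(10,-11 \right)} \left(8 + \left(5 - 6\right) Q{\left(4 \right)}\right) = \left(-1 + 10^{2} - -121\right) \left(8 + \left(5 - 6\right) \left(- \frac{10}{3}\right)\right) = \left(-1 + 100 + 121\right) \left(8 - - \frac{10}{3}\right) = 220 \left(8 + \frac{10}{3}\right) = 220 \cdot \frac{34}{3} = \frac{7480}{3}$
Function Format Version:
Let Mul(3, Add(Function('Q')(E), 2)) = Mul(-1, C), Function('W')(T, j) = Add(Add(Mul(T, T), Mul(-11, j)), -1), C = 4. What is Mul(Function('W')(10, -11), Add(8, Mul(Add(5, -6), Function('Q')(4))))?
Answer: Rational(7480, 3) ≈ 2493.3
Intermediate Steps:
Function('W')(T, j) = Add(-1, Pow(T, 2), Mul(-11, j)) (Function('W')(T, j) = Add(Add(Pow(T, 2), Mul(-11, j)), -1) = Add(-1, Pow(T, 2), Mul(-11, j)))
Function('Q')(E) = Rational(-10, 3) (Function('Q')(E) = Add(-2, Mul(Rational(1, 3), Mul(-1, 4))) = Add(-2, Mul(Rational(1, 3), -4)) = Add(-2, Rational(-4, 3)) = Rational(-10, 3))
Mul(Function('W')(10, -11), Add(8, Mul(Add(5, -6), Function('Q')(4)))) = Mul(Add(-1, Pow(10, 2), Mul(-11, -11)), Add(8, Mul(Add(5, -6), Rational(-10, 3)))) = Mul(Add(-1, 100, 121), Add(8, Mul(-1, Rational(-10, 3)))) = Mul(220, Add(8, Rational(10, 3))) = Mul(220, Rational(34, 3)) = Rational(7480, 3)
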